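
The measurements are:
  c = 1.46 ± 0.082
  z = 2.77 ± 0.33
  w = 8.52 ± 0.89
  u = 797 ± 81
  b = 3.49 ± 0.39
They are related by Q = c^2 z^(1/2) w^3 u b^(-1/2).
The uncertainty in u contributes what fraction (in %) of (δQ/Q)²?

8.08%

(δQ/Q)² = (2·δc/c)² + (½·δz/z)² + (3·δw/w)² + (1·δu/u)² + (−½·δb/b)²
  c term: (2×0.0562)² = 0.0126
  z term: (0.5×0.119)² = 0.00355
  w term: (3×0.104)² = 0.0982
  u term: (1×0.102)² = 0.0103
  b term: (-0.5×0.112)² = 0.00312
Total = 0.128. Share from u = 0.0103/0.128 = 0.0808.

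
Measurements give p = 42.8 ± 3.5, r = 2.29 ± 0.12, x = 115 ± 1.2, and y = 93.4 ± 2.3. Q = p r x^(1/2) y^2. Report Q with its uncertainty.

(9.17 ± 1.000) × 10^6

Since Q is a product/quotient, work with relative uncertainties:
  (1·δp/p)² = (1×0.0818)² = 0.00669;  (1·δr/r)² = (1×0.0524)² = 0.00275;  (½·δx/x)² = (0.5×0.0104)² = 2.72e-05;  (2·δy/y)² = (2×0.0246)² = 0.00243
δQ/Q = √(0.0119) = 0.109
Q = 9.17e+06, so δQ = 0.109 × 9.17e+06 = 1e+06.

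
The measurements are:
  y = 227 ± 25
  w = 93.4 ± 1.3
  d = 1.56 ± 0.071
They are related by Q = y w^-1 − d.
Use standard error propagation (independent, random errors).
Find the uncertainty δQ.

Let p = y·w^-1 = 2.43. δp/p = √((1·δy/y)² + (-1·δw/w)²) = √(0.0121 + 0.000194) = 0.111, so δp = 0.270.
Q = p − d: δQ = √(δp² + δd²) = √(0.0728 + 0.00504) = 0.279

0.279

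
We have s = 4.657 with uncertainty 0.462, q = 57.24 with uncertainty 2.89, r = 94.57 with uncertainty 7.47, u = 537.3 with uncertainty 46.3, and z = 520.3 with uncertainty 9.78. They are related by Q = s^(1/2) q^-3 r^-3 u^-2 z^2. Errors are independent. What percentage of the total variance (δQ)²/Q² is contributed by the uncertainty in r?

(δQ/Q)² = (½·δs/s)² + (-3·δq/q)² + (-3·δr/r)² + (-2·δu/u)² + (2·δz/z)²
  s term: (0.5×0.0992)² = 0.00246
  q term: (-3×0.0505)² = 0.0229
  r term: (-3×0.0790)² = 0.0562
  u term: (-2×0.0862)² = 0.0297
  z term: (2×0.0188)² = 0.00141
Total = 0.113. Share from r = 0.0562/0.113 = 0.498.

49.8%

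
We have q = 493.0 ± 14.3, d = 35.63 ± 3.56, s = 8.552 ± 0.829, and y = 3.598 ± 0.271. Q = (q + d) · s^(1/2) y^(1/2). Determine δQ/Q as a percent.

6.74%

Let u = q + d = 528.6. δu = √(δq² + δd²) = √(204 + 12.7) = 14.7, so δu/u = 0.0279.
Q is then a monomial in u, s, y:
δQ/Q = √((δu/u)² + (½·δs/s)² + (½·δy/y)²) = √(0.000777 + 0.00235 + 0.00142) = 0.0674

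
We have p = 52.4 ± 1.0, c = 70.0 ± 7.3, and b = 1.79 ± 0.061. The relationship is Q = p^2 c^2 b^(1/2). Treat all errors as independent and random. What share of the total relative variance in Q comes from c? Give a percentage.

(δQ/Q)² = (2·δp/p)² + (2·δc/c)² + (½·δb/b)²
  p term: (2×0.0191)² = 0.00146
  c term: (2×0.104)² = 0.0435
  b term: (0.5×0.0341)² = 0.000290
Total = 0.0452. Share from c = 0.0435/0.0452 = 0.961.

96.1%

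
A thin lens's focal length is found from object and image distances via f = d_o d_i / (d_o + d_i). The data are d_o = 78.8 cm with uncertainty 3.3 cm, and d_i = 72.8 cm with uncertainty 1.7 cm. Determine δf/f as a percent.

∂f/∂d_o = (d_i/(d_o+d_i))² = 0.231;  ∂f/∂d_i = (d_o/(d_o+d_i))² = 0.270
δf = √((∂f/∂d_o · δd_o)² + (∂f/∂d_i · δd_i)²) = √(0.579 + 0.211) = 0.889 cm
f = 37.8 cm, so δf/f = 0.889/37.8 = 0.0235.

2.35%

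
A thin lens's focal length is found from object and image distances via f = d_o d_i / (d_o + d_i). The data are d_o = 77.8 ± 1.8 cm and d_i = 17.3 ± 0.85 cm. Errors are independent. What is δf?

∂f/∂d_o = (d_i/(d_o+d_i))² = 0.0331;  ∂f/∂d_i = (d_o/(d_o+d_i))² = 0.669
δf = √((∂f/∂d_o · δd_o)² + (∂f/∂d_i · δd_i)²) = √(0.00355 + 0.324) = 0.572 cm

0.572 cm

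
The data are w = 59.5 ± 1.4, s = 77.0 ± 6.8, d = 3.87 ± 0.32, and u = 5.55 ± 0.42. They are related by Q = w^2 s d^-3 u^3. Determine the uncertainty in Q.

Relative error in a monomial: (δQ/Q)² = Σ (nᵢ · δxᵢ/xᵢ)².
  (2·δw/w)² = (2×0.0235)² = 0.00221;  (1·δs/s)² = (1×0.0883)² = 0.00780;  (-3·δd/d)² = (-3×0.0827)² = 0.0615;  (3·δu/u)² = (3×0.0757)² = 0.0515
δQ/Q = √(0.123) = 0.351
Q = 8.04e+05, so δQ = 0.351 × 8.04e+05 = 2.82e+05.

2.82e+05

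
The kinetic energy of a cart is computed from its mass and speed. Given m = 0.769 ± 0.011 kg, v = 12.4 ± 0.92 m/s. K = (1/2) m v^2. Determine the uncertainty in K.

Products/powers → add relative errors in quadrature, weighted by exponent:
  (1·δm/m)² = (1×0.0143)² = 0.000205;  (2·δv/v)² = (2×0.0742)² = 0.0220
δK/K = √(0.0222) = 0.149
K = 59.1 J, so δK = 0.149 × 59.1 = 8.81 J.

8.81 J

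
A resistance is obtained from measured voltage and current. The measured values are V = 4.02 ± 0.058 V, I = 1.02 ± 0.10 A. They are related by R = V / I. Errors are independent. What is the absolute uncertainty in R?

0.391 Ω

Each factor contributes (exponent × relative error)² to (δR/R)²:
  (1·δV/V)² = (1×0.0144)² = 0.000208;  (-1·δI/I)² = (-1×0.0980)² = 0.00961
δR/R = √(0.00982) = 0.0991
R = 3.94 Ω, so δR = 0.0991 × 3.94 = 0.391 Ω.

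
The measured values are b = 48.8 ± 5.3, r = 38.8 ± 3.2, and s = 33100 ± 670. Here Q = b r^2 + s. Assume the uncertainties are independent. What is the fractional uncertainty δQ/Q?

0.136

Let p = b·r^2 = 73500. δp/p = √((1·δb/b)² + (2·δr/r)²) = √(0.0118 + 0.0272) = 0.197, so δp = 14500.
Q = p + s: δQ = √(δp² + δs²) = √(2.11e+08 + 4.49e+05) = 14500
Q = 1.07e+05, so δQ/Q = 14500/1.07e+05 = 0.136.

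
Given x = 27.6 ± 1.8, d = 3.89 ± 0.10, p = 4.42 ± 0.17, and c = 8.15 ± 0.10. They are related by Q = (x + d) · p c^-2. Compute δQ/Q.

0.0732

Let u = x + d = 31.5. δu = √(δx² + δd²) = √(3.24 + 0.0100) = 1.80, so δu/u = 0.0572.
Q is then a monomial in u, p, c:
δQ/Q = √((δu/u)² + (1·δp/p)² + (-2·δc/c)²) = √(0.00328 + 0.00148 + 0.000602) = 0.0732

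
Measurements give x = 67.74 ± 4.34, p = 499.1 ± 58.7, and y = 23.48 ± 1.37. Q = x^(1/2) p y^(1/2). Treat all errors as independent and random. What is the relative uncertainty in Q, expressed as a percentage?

Q is a product of powers, so relative uncertainties combine in quadrature:
  (½·δx/x)² = (0.5×0.0641)² = 0.00103;  (1·δp/p)² = (1×0.118)² = 0.0138;  (½·δy/y)² = (0.5×0.0583)² = 0.000851
δQ/Q = √(0.0157) = 0.125

12.5%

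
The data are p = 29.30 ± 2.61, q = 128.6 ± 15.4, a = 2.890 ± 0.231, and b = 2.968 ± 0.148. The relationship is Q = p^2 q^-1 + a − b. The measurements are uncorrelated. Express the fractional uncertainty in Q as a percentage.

22.1%

Let w = p^2·q^-1 = 6.676. δw/w = √((2·δp/p)² + (-1·δq/q)²) = √(0.0317 + 0.0143) = 0.215, so δw = 1.43.
Q = w + a − b: δQ = √(δw² + δa² + δb²) = √(2.05 + 0.0534 + 0.0219) = 1.46
Q = 6.598, so δQ/Q = 1.46/6.598 = 0.221.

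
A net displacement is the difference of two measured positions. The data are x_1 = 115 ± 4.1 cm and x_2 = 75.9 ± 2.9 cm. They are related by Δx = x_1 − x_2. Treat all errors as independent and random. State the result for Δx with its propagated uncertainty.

Sums and differences: (δΔx)² = Σ (cᵢ δxᵢ)².
  (δx_1)² = 16.8;  (δx_2)² = 8.41
δΔx = √(25.2) = 5.02 cm
Δx = 39.1 cm.

39.1 ± 5.02 cm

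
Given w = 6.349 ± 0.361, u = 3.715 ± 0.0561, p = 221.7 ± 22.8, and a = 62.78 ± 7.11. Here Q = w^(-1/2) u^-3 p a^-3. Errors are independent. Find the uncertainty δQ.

2.49e-06

Each factor contributes (exponent × relative error)² to (δQ/Q)²:
  (−½·δw/w)² = (-0.5×0.0569)² = 0.000808;  (-3·δu/u)² = (-3×0.0151)² = 0.00205;  (1·δp/p)² = (1×0.103)² = 0.0106;  (-3·δa/a)² = (-3×0.113)² = 0.115
δQ/Q = √(0.129) = 0.359
Q = 6.935e-06, so δQ = 0.359 × 6.935e-06 = 2.49e-06.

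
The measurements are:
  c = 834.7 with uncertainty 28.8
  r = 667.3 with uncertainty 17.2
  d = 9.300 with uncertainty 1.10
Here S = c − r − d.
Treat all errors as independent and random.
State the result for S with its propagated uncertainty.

158.1 ± 33.6

S is a linear combination, so absolute uncertainties add in quadrature:
  (δc)² = 829;  (δr)² = 296;  (δd)² = 1.21
δS = √(1130) = 33.6
S = 158.1.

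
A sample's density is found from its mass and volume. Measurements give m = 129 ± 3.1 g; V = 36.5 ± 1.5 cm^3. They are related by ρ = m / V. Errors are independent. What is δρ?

Products/powers → add relative errors in quadrature, weighted by exponent:
  (1·δm/m)² = (1×0.0240)² = 0.000577;  (-1·δV/V)² = (-1×0.0411)² = 0.00169
δρ/ρ = √(0.00227) = 0.0476
ρ = 3.53 g/cm^3, so δρ = 0.0476 × 3.53 = 0.168 g/cm^3.

0.168 g/cm^3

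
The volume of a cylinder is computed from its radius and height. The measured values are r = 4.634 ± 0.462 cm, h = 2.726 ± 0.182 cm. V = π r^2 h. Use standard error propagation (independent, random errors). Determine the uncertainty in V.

Products/powers → add relative errors in quadrature, weighted by exponent:
  (2·δr/r)² = (2×0.0997)² = 0.0398;  (1·δh/h)² = (1×0.0668)² = 0.00446
δV/V = √(0.0442) = 0.210
V = 183.9 cm^3, so δV = 0.210 × 183.9 = 38.7 cm^3.

38.7 cm^3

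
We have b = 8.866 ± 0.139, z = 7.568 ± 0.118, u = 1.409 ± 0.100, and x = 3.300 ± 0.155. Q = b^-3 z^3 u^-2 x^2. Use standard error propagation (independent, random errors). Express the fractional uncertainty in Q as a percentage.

Q is a product of powers, so relative uncertainties combine in quadrature:
  (-3·δb/b)² = (-3×0.0157)² = 0.00221;  (3·δz/z)² = (3×0.0156)² = 0.00219;  (-2·δu/u)² = (-2×0.0710)² = 0.0201;  (2·δx/x)² = (2×0.0470)² = 0.00882
δQ/Q = √(0.0334) = 0.183

18.3%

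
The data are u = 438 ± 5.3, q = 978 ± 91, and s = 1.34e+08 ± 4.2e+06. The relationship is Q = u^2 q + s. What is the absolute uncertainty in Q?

1.85e+07

Let p = u^2·q = 1.88e+08. δp/p = √((2·δu/u)² + (1·δq/q)²) = √(0.000586 + 0.00866) = 0.0961, so δp = 1.8e+07.
Q = p + s: δQ = √(δp² + δs²) = √(3.25e+14 + 1.76e+13) = 1.85e+07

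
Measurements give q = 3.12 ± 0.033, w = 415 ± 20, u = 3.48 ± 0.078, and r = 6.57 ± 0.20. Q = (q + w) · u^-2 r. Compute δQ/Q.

Let h = q + w = 418. δh = √(δq² + δw²) = √(0.00109 + 400) = 20.0, so δh/h = 0.0478.
Q is then a monomial in h, u, r:
δQ/Q = √((δh/h)² + (-2·δu/u)² + (1·δr/r)²) = √(0.00229 + 0.00201 + 0.000927) = 0.0723

0.0723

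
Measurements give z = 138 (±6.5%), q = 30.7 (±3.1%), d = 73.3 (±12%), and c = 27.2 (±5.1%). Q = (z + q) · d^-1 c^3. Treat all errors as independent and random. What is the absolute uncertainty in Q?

9340

Let u = z + q = 169. δu = √(δz² + δq²) = √(80.5 + 0.906) = 9.02, so δu/u = 0.0535.
Q is then a monomial in u, d, c:
δQ/Q = √((δu/u)² + (-1·δd/d)² + (3·δc/c)²) = √(0.00286 + 0.0144 + 0.0234) = 0.202
Q = 46300, so δQ = 0.202 × 46300 = 9340.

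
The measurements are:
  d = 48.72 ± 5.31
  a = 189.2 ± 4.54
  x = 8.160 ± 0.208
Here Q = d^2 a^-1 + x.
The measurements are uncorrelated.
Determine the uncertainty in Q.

2.76

Let p = d^2·a^-1 = 12.55. δp/p = √((2·δd/d)² + (-1·δa/a)²) = √(0.0475 + 0.000576) = 0.219, so δp = 2.75.
Q = p + x: δQ = √(δp² + δx²) = √(7.57 + 0.0433) = 2.76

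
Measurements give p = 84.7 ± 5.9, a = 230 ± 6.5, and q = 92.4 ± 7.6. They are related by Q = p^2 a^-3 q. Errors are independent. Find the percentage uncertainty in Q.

18.3%

Products/powers → add relative errors in quadrature, weighted by exponent:
  (2·δp/p)² = (2×0.0697)² = 0.0194;  (-3·δa/a)² = (-3×0.0283)² = 0.00719;  (1·δq/q)² = (1×0.0823)² = 0.00677
δQ/Q = √(0.0334) = 0.183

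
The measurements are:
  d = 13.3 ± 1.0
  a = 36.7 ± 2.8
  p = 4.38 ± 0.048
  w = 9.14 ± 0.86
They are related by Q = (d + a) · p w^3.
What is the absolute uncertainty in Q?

48300

Let u = d + a = 50.0. δu = √(δd² + δa²) = √(1.00 + 7.84) = 2.97, so δu/u = 0.0595.
Q is then a monomial in u, p, w:
δQ/Q = √((δu/u)² + (1·δp/p)² + (3·δw/w)²) = √(0.00354 + 0.000120 + 0.0797) = 0.289
Q = 1.67e+05, so δQ = 0.289 × 1.67e+05 = 48300.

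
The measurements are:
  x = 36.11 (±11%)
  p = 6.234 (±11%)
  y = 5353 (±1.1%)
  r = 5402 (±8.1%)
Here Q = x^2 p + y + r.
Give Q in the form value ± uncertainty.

18880 ± 2050

Let w = x^2·p = 8129. δw/w = √((2·δx/x)² + (1·δp/p)²) = √(0.0484 + 0.0121) = 0.246, so δw = 2000.
Q = w + y + r: δQ = √(δw² + δy² + δr²) = √(4e+06 + 3470 + 1.91e+05) = 2050
Q = 18880.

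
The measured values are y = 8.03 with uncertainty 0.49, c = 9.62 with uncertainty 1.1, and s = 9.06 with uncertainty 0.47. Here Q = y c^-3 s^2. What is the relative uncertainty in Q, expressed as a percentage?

For a monomial Q ∝ y, c^-3, s^2, fractional errors add in quadrature:
  (1·δy/y)² = (1×0.0610)² = 0.00372;  (-3·δc/c)² = (-3×0.114)² = 0.118;  (2·δs/s)² = (2×0.0519)² = 0.0108
δQ/Q = √(0.132) = 0.364

36.4%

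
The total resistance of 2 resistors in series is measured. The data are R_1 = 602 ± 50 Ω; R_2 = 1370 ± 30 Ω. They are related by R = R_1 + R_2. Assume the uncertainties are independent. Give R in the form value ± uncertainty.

Each term contributes (cᵢ δxᵢ)² to (δR)²:
  (δR_1)² = 2500;  (δR_2)² = 900
δR = √(3400) = 58.3 Ω
R = 1970 Ω.

1970 ± 58.3 Ω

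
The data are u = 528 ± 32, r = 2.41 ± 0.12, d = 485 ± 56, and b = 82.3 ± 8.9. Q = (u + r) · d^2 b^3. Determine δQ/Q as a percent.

Let w = u + r = 530. δw = √(δu² + δr²) = √(1020 + 0.0144) = 32.0, so δw/w = 0.0603.
Q is then a monomial in w, d, b:
δQ/Q = √((δw/w)² + (2·δd/d)² + (3·δb/b)²) = √(0.00364 + 0.0533 + 0.105) = 0.403

40.3%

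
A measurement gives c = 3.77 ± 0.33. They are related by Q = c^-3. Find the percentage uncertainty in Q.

26.3%

Each factor contributes (exponent × relative error)² to (δQ/Q)²:
  (-3·δc/c)² = (-3×0.0875)² = 0.0690
δQ/Q = √(0.0690) = 0.263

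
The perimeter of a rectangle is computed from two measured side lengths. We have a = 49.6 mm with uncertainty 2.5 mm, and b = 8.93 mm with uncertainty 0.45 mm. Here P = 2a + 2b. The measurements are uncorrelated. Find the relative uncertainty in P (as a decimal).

Sums and differences: (δP)² = Σ (cᵢ δxᵢ)².
  (2·δa)² = 25.0;  (2·δb)² = 0.810
δP = √(25.8) = 5.08 mm
P = 117 mm, so δP/P = 5.08/117 = 0.0434.

0.0434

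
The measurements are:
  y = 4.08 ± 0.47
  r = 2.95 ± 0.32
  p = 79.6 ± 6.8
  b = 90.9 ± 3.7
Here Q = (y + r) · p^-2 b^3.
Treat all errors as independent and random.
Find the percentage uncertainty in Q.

22.5%

Let u = y + r = 7.03. δu = √(δy² + δr²) = √(0.221 + 0.102) = 0.569, so δu/u = 0.0809.
Q is then a monomial in u, p, b:
δQ/Q = √((δu/u)² + (-2·δp/p)² + (3·δb/b)²) = √(0.00654 + 0.0292 + 0.0149) = 0.225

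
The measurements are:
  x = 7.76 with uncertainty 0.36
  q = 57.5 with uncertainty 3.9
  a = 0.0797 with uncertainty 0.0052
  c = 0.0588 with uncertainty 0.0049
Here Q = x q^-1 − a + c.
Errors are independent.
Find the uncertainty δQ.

Let p = x·q^-1 = 0.135. δp/p = √((1·δx/x)² + (-1·δq/q)²) = √(0.00215 + 0.00460) = 0.0822, so δp = 0.0111.
Q = p − a + c: δQ = √(δp² + δa² + δc²) = √(0.000123 + 2.7e-05 + 2.4e-05) = 0.0132

0.0132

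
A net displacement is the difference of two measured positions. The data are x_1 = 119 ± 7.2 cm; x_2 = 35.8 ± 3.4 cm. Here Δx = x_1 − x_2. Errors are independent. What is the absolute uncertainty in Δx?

Sums and differences: (δΔx)² = Σ (cᵢ δxᵢ)².
  (δx_1)² = 51.8;  (δx_2)² = 11.6
δΔx = √(63.4) = 7.96 cm

7.96 cm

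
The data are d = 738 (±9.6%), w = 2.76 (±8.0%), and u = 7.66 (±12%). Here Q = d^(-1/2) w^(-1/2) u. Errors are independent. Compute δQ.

0.0230

Since Q is a product/quotient, work with relative uncertainties:
  (−½·δd/d)² = (-0.5×0.0960)² = 0.00230;  (−½·δw/w)² = (-0.5×0.0800)² = 0.00160;  (1·δu/u)² = (1×0.120)² = 0.0144
δQ/Q = √(0.0183) = 0.135
Q = 0.170, so δQ = 0.135 × 0.170 = 0.0230.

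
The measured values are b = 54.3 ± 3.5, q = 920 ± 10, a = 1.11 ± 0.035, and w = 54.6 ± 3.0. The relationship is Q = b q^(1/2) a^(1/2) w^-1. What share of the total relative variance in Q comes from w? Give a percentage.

40.5%

(δQ/Q)² = (1·δb/b)² + (½·δq/q)² + (½·δa/a)² + (-1·δw/w)²
  b term: (1×0.0645)² = 0.00415
  q term: (0.5×0.0109)² = 2.95e-05
  a term: (0.5×0.0315)² = 0.000249
  w term: (-1×0.0549)² = 0.00302
Total = 0.00745. Share from w = 0.00302/0.00745 = 0.405.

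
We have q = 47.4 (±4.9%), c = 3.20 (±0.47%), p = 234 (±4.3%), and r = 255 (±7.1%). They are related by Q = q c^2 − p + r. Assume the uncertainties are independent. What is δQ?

31.9

Let w = q·c^2 = 485. δw/w = √((1·δq/q)² + (2·δc/c)²) = √(0.00240 + 8.84e-05) = 0.0499, so δw = 24.2.
Q = w − p + r: δQ = √(δw² + δp² + δr²) = √(586 + 101 + 328) = 31.9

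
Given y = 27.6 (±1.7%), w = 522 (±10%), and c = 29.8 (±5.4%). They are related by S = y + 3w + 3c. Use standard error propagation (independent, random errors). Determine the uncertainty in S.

Sums and differences: (δS)² = Σ (cᵢ δxᵢ)².
  (δy)² = 0.220;  (3·δw)² = 24500;  (3·δc)² = 23.3
δS = √(24500) = 157

157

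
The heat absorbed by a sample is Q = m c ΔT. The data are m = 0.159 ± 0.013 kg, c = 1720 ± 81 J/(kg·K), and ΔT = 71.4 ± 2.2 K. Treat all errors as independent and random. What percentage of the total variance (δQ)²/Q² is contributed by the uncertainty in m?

67.9%

(δQ/Q)² = (1·δm/m)² + (1·δc/c)² + (1·δΔT/ΔT)²
  m term: (1×0.0818)² = 0.00668
  c term: (1×0.0471)² = 0.00222
  ΔT term: (1×0.0308)² = 0.000949
Total = 0.00985. Share from m = 0.00668/0.00985 = 0.679.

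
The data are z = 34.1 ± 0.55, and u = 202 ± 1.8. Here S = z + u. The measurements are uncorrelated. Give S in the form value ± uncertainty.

236 ± 1.88

S is a linear combination, so absolute uncertainties add in quadrature:
  (δz)² = 0.303;  (δu)² = 3.24
δS = √(3.54) = 1.88
S = 236.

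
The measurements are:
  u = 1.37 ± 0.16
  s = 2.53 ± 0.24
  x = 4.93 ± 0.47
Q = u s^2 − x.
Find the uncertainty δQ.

2.01

Let p = u·s^2 = 8.77. δp/p = √((1·δu/u)² + (2·δs/s)²) = √(0.0136 + 0.0360) = 0.223, so δp = 1.95.
Q = p − x: δQ = √(δp² + δx²) = √(3.82 + 0.221) = 2.01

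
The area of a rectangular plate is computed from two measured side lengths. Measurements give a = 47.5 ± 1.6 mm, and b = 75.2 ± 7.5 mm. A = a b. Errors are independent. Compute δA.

376 mm^2

Relative error in a monomial: (δA/A)² = Σ (nᵢ · δxᵢ/xᵢ)².
  (1·δa/a)² = (1×0.0337)² = 0.00113;  (1·δb/b)² = (1×0.0997)² = 0.00995
δA/A = √(0.0111) = 0.105
A = 3570 mm^2, so δA = 0.105 × 3570 = 376 mm^2.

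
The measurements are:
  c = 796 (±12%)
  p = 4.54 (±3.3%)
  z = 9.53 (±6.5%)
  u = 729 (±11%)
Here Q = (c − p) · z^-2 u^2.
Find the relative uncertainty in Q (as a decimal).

0.283

Let w = c − p = 791. δw = √(δc² + δp²) = √(9120 + 0.0224) = 95.5, so δw/w = 0.121.
Q is then a monomial in w, z, u:
δQ/Q = √((δw/w)² + (-2·δz/z)² + (2·δu/u)²) = √(0.0146 + 0.0169 + 0.0484) = 0.283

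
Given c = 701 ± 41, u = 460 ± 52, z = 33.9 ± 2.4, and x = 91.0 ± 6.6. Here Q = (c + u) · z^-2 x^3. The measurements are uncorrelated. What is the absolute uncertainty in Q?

2.02e+05

Let w = c + u = 1160. δw = √(δc² + δu²) = √(1680 + 2700) = 66.2, so δw/w = 0.0570.
Q is then a monomial in w, z, x:
δQ/Q = √((δw/w)² + (-2·δz/z)² + (3·δx/x)²) = √(0.00325 + 0.0200 + 0.0473) = 0.266
Q = 7.61e+05, so δQ = 0.266 × 7.61e+05 = 2.02e+05.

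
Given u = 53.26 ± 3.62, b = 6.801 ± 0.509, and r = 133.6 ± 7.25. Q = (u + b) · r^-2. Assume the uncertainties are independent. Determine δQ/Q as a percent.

Let w = u + b = 60.06. δw = √(δu² + δb²) = √(13.1 + 0.259) = 3.66, so δw/w = 0.0609.
Q is then a monomial in w, r:
δQ/Q = √((δw/w)² + (-2·δr/r)²) = √(0.00370 + 0.0118) = 0.124

12.4%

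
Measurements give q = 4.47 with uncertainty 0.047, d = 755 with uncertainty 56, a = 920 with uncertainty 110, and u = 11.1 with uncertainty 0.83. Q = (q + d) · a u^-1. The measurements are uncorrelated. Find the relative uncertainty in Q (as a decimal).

0.159

Let w = q + d = 759. δw = √(δq² + δd²) = √(0.00221 + 3140) = 56.0, so δw/w = 0.0737.
Q is then a monomial in w, a, u:
δQ/Q = √((δw/w)² + (1·δa/a)² + (-1·δu/u)²) = √(0.00544 + 0.0143 + 0.00559) = 0.159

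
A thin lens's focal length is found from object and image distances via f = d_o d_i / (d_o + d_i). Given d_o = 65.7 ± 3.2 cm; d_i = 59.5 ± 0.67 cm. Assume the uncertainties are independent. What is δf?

0.746 cm

∂f/∂d_o = (d_i/(d_o+d_i))² = 0.226;  ∂f/∂d_i = (d_o/(d_o+d_i))² = 0.275
δf = √((∂f/∂d_o · δd_o)² + (∂f/∂d_i · δd_i)²) = √(0.522 + 0.0340) = 0.746 cm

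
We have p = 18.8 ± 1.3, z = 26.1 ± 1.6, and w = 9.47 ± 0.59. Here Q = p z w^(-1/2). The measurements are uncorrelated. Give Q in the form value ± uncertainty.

Since Q is a product/quotient, work with relative uncertainties:
  (1·δp/p)² = (1×0.0691)² = 0.00478;  (1·δz/z)² = (1×0.0613)² = 0.00376;  (−½·δw/w)² = (-0.5×0.0623)² = 0.000970
δQ/Q = √(0.00951) = 0.0975
Q = 159, so δQ = 0.0975 × 159 = 15.5.

159 ± 15.5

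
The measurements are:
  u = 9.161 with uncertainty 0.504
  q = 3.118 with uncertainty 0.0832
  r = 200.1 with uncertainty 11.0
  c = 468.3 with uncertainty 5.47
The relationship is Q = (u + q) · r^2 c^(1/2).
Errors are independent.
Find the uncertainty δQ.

1.25e+06

Let w = u + q = 12.28. δw = √(δu² + δq²) = √(0.254 + 0.00692) = 0.511, so δw/w = 0.0416.
Q is then a monomial in w, r, c:
δQ/Q = √((δw/w)² + (2·δr/r)² + (½·δc/c)²) = √(0.00173 + 0.0121 + 3.41e-05) = 0.118
Q = 1.064e+07, so δQ = 0.118 × 1.064e+07 = 1.25e+06.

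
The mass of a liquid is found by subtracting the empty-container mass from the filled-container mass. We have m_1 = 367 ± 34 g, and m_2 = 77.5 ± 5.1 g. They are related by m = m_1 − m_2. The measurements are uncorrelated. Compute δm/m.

Sums and differences: (δm)² = Σ (cᵢ δxᵢ)².
  (δm_1)² = 1160;  (δm_2)² = 26.0
δm = √(1180) = 34.4 g
m = 290 g, so δm/m = 34.4/290 = 0.119.

0.119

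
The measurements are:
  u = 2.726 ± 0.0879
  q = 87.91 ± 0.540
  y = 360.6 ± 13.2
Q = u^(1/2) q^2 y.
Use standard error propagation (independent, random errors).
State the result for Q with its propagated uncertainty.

(4.601 ± 0.193) × 10^6

Each factor contributes (exponent × relative error)² to (δQ/Q)²:
  (½·δu/u)² = (0.5×0.0322)² = 0.000260;  (2·δq/q)² = (2×0.00614)² = 0.000151;  (1·δy/y)² = (1×0.0366)² = 0.00134
δQ/Q = √(0.00175) = 0.0418
Q = 4.601e+06, so δQ = 0.0418 × 4.601e+06 = 1.93e+05.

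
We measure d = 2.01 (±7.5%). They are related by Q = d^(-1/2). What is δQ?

0.0265

Q ∝ d^(-1/2), so δQ/Q = |−½| · δd/d = 0.5 × 0.0750 = 0.0375.
Q = 0.705, so δQ = 0.0375 × 0.705 = 0.0265.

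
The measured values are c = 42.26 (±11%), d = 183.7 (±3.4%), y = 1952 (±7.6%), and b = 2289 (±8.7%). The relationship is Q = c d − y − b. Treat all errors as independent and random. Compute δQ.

928

Let p = c·d = 7763. δp/p = √((1·δc/c)² + (1·δd/d)²) = √(0.0121 + 0.00116) = 0.115, so δp = 894.
Q = p − y − b: δQ = √(δp² + δy² + δb²) = √(7.99e+05 + 22000 + 39700) = 928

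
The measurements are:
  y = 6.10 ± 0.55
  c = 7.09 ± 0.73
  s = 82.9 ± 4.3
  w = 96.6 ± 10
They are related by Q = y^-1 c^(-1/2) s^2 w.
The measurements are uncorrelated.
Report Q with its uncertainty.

For a monomial Q ∝ y^-1, c^(-1/2), s^2, w, fractional errors add in quadrature:
  (-1·δy/y)² = (-1×0.0902)² = 0.00813;  (−½·δc/c)² = (-0.5×0.103)² = 0.00265;  (2·δs/s)² = (2×0.0519)² = 0.0108;  (1·δw/w)² = (1×0.104)² = 0.0107
δQ/Q = √(0.0323) = 0.180
Q = 40900, so δQ = 0.180 × 40900 = 7340.

40900 ± 7340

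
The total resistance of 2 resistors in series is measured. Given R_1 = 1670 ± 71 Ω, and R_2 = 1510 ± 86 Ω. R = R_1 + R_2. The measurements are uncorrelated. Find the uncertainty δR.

112 Ω

Absolute uncertainties add in quadrature for a linear combination:
  (δR_1)² = 5040;  (δR_2)² = 7400
δR = √(12400) = 112 Ω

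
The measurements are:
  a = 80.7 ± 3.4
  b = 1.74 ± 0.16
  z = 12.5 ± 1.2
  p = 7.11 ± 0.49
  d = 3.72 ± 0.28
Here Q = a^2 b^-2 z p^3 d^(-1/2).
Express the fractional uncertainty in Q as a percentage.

For a monomial Q ∝ a^2, b^-2, z, p^3, d^(-1/2), fractional errors add in quadrature:
  (2·δa/a)² = (2×0.0421)² = 0.00710;  (-2·δb/b)² = (-2×0.0920)² = 0.0338;  (1·δz/z)² = (1×0.0960)² = 0.00922;  (3·δp/p)² = (3×0.0689)² = 0.0427;  (−½·δd/d)² = (-0.5×0.0753)² = 0.00142
δQ/Q = √(0.0943) = 0.307

30.7%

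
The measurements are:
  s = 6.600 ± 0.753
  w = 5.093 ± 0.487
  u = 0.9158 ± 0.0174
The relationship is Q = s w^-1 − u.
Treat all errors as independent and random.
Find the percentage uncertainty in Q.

51.0%

Let p = s·w^-1 = 1.296. δp/p = √((1·δs/s)² + (-1·δw/w)²) = √(0.0130 + 0.00914) = 0.149, so δp = 0.193.
Q = p − u: δQ = √(δp² + δu²) = √(0.0372 + 0.000303) = 0.194
Q = 0.3801, so δQ/Q = 0.194/0.3801 = 0.510.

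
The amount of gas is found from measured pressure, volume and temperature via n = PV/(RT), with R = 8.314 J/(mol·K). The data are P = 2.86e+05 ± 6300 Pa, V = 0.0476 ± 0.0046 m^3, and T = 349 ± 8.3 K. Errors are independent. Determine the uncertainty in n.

0.478 mol

n is a product of powers, so relative uncertainties combine in quadrature:
  (1·δP/P)² = (1×0.0220)² = 0.000485;  (1·δV/V)² = (1×0.0966)² = 0.00934;  (-1·δT/T)² = (-1×0.0238)² = 0.000566
δn/n = √(0.0104) = 0.102
n = 4.69 mol, so δn = 0.102 × 4.69 = 0.478 mol.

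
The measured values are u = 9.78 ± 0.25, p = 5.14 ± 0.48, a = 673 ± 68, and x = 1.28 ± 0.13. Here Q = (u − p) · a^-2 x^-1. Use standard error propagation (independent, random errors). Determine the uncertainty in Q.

2.04e-06

Let w = u − p = 4.64. δw = √(δu² + δp²) = √(0.0625 + 0.230) = 0.541, so δw/w = 0.117.
Q is then a monomial in w, a, x:
δQ/Q = √((δw/w)² + (-2·δa/a)² + (-1·δx/x)²) = √(0.0136 + 0.0408 + 0.0103) = 0.254
Q = 8e-06, so δQ = 0.254 × 8e-06 = 2.04e-06.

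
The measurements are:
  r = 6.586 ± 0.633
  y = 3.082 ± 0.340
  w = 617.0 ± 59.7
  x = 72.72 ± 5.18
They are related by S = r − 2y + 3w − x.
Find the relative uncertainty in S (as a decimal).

0.101

For a sum/difference, combine absolute errors in quadrature:
  (δr)² = 0.401;  (2·δy)² = 0.462;  (3·δw)² = 32100;  (δx)² = 26.8
δS = √(32100) = 179
S = 1779, so δS/S = 179/1779 = 0.101.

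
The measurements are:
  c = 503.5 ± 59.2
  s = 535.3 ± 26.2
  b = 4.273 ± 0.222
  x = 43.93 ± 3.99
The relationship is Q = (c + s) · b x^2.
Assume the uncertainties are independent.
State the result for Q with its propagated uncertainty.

(8.566 ± 1.70) × 10^6

Let u = c + s = 1039. δu = √(δc² + δs²) = √(3500 + 686) = 64.7, so δu/u = 0.0623.
Q is then a monomial in u, b, x:
δQ/Q = √((δu/u)² + (1·δb/b)² + (2·δx/x)²) = √(0.00388 + 0.00270 + 0.0330) = 0.199
Q = 8.566e+06, so δQ = 0.199 × 8.566e+06 = 1.7e+06.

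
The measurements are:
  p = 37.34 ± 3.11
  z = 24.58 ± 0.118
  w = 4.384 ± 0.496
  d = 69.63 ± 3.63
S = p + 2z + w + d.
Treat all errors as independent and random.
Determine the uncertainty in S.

4.81

Each term contributes (cᵢ δxᵢ)² to (δS)²:
  (δp)² = 9.67;  (2·δz)² = 0.0557;  (δw)² = 0.246;  (δd)² = 13.2
δS = √(23.2) = 4.81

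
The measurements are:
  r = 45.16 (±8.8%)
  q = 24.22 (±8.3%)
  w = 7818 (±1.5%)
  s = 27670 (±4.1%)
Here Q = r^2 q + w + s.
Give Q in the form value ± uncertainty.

84880 ± 9680

Let p = r^2·q = 49390. δp/p = √((2·δr/r)² + (1·δq/q)²) = √(0.0310 + 0.00689) = 0.195, so δp = 9610.
Q = p + w + s: δQ = √(δp² + δw² + δs²) = √(9.24e+07 + 13800 + 1.29e+06) = 9680
Q = 84880.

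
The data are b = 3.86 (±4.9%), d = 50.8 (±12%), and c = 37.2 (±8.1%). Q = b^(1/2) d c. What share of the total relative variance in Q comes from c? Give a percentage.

30.4%

(δQ/Q)² = (½·δb/b)² + (1·δd/d)² + (1·δc/c)²
  b term: (0.5×0.0490)² = 0.000600
  d term: (1×0.120)² = 0.0144
  c term: (1×0.0810)² = 0.00656
Total = 0.0216. Share from c = 0.00656/0.0216 = 0.304.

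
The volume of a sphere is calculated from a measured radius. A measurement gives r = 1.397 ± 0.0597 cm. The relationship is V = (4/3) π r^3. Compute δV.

V ∝ r^3, so δV/V = |3| · δr/r = 3 × 0.0427 = 0.128.
V = 11.42 cm^3, so δV = 0.128 × 11.42 = 1.46 cm^3.

1.46 cm^3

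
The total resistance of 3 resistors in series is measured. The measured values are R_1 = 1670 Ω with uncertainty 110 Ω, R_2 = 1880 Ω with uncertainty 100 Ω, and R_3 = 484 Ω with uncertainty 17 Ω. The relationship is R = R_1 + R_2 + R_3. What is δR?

150 Ω

Absolute uncertainties add in quadrature for a linear combination:
  (δR_1)² = 12100;  (δR_2)² = 10000;  (δR_3)² = 289
δR = √(22400) = 150 Ω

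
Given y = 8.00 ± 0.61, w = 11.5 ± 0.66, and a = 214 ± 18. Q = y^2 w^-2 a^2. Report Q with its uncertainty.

22200 ± 5640

Each factor contributes (exponent × relative error)² to (δQ/Q)²:
  (2·δy/y)² = (2×0.0762)² = 0.0233;  (-2·δw/w)² = (-2×0.0574)² = 0.0132;  (2·δa/a)² = (2×0.0841)² = 0.0283
δQ/Q = √(0.0647) = 0.254
Q = 22200, so δQ = 0.254 × 22200 = 5640.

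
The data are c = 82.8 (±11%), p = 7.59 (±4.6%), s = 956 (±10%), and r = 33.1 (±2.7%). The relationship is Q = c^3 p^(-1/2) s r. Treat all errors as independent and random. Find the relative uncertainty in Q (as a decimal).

0.347

Since Q is a product/quotient, work with relative uncertainties:
  (3·δc/c)² = (3×0.110)² = 0.109;  (−½·δp/p)² = (-0.5×0.0460)² = 0.000529;  (1·δs/s)² = (1×0.100)² = 0.0100;  (1·δr/r)² = (1×0.0270)² = 0.000729
δQ/Q = √(0.120) = 0.347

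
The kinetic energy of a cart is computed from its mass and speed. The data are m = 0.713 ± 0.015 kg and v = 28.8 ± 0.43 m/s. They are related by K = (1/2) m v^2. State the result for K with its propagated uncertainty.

296 ± 10.8 J

Since K is a product/quotient, work with relative uncertainties:
  (1·δm/m)² = (1×0.0210)² = 0.000443;  (2·δv/v)² = (2×0.0149)² = 0.000892
δK/K = √(0.00133) = 0.0365
K = 296 J, so δK = 0.0365 × 296 = 10.8 J.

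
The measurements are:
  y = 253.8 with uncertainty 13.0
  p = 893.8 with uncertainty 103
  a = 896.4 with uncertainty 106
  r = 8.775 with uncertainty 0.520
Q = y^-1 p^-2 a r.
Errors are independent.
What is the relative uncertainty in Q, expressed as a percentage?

27.1%

Products/powers → add relative errors in quadrature, weighted by exponent:
  (-1·δy/y)² = (-1×0.0512)² = 0.00262;  (-2·δp/p)² = (-2×0.115)² = 0.0531;  (1·δa/a)² = (1×0.118)² = 0.0140;  (1·δr/r)² = (1×0.0593)² = 0.00351
δQ/Q = √(0.0732) = 0.271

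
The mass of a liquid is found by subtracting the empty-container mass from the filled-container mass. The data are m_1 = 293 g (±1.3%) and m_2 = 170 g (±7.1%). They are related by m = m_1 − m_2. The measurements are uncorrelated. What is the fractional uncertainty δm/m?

For a sum/difference, combine absolute errors in quadrature:
  (δm_1)² = 14.5;  (δm_2)² = 146
δm = √(160) = 12.7 g
m = 123 g, so δm/m = 12.7/123 = 0.103.

0.103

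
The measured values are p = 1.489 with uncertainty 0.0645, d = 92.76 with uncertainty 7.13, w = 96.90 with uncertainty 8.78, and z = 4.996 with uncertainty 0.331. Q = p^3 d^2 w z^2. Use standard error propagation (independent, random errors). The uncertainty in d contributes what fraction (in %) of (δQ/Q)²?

35.7%

(δQ/Q)² = (3·δp/p)² + (2·δd/d)² + (1·δw/w)² + (2·δz/z)²
  p term: (3×0.0433)² = 0.0169
  d term: (2×0.0769)² = 0.0236
  w term: (1×0.0906)² = 0.00821
  z term: (2×0.0663)² = 0.0176
Total = 0.0663. Share from d = 0.0236/0.0663 = 0.357.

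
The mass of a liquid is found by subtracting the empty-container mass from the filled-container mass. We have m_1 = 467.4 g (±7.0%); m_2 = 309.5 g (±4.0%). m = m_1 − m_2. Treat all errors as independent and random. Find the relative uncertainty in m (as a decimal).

0.222

Absolute uncertainties add in quadrature for a linear combination:
  (δm_1)² = 1070;  (δm_2)² = 153
δm = √(1220) = 35.0 g
m = 157.9 g, so δm/m = 35.0/157.9 = 0.222.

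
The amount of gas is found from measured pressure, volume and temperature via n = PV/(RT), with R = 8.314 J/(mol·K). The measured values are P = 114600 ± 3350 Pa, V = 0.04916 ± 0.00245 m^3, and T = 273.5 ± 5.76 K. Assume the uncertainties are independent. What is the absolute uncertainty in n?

Each factor contributes (exponent × relative error)² to (δn/n)²:
  (1·δP/P)² = (1×0.0292)² = 0.000855;  (1·δV/V)² = (1×0.0498)² = 0.00248;  (-1·δT/T)² = (-1×0.0211)² = 0.000444
δn/n = √(0.00378) = 0.0615
n = 2.478 mol, so δn = 0.0615 × 2.478 = 0.152 mol.

0.152 mol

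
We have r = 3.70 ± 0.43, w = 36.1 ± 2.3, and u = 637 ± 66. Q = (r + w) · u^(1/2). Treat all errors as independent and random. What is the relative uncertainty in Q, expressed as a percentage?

Let h = r + w = 39.8. δh = √(δr² + δw²) = √(0.185 + 5.29) = 2.34, so δh/h = 0.0588.
Q is then a monomial in h, u:
δQ/Q = √((δh/h)² + (½·δu/u)²) = √(0.00346 + 0.00268) = 0.0784

7.84%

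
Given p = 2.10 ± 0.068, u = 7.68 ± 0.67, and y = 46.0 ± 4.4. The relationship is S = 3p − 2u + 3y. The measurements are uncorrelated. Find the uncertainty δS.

13.3

S is a linear combination, so absolute uncertainties add in quadrature:
  (3·δp)² = 0.0416;  (2·δu)² = 1.80;  (3·δy)² = 174
δS = √(176) = 13.3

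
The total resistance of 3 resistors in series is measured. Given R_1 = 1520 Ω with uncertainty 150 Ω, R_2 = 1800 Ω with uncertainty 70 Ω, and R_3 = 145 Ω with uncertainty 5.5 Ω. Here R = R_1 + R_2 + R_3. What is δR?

166 Ω

Each term contributes (cᵢ δxᵢ)² to (δR)²:
  (δR_1)² = 22500;  (δR_2)² = 4900;  (δR_3)² = 30.2
δR = √(27400) = 166 Ω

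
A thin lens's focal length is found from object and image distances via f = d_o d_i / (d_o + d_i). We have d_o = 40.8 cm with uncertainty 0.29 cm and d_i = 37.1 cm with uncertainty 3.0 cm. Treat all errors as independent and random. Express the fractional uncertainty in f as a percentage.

∂f/∂d_o = (d_i/(d_o+d_i))² = 0.227;  ∂f/∂d_i = (d_o/(d_o+d_i))² = 0.274
δf = √((∂f/∂d_o · δd_o)² + (∂f/∂d_i · δd_i)²) = √(0.00433 + 0.677) = 0.826 cm
f = 19.4 cm, so δf/f = 0.826/19.4 = 0.0425.

4.25%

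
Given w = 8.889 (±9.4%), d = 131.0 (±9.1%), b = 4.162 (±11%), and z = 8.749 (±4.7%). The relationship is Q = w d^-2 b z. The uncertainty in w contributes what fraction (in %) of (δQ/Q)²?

15.7%

(δQ/Q)² = (1·δw/w)² + (-2·δd/d)² + (1·δb/b)² + (1·δz/z)²
  w term: (1×0.0940)² = 0.00884
  d term: (-2×0.0910)² = 0.0331
  b term: (1×0.110)² = 0.0121
  z term: (1×0.0470)² = 0.00221
Total = 0.0563. Share from w = 0.00884/0.0563 = 0.157.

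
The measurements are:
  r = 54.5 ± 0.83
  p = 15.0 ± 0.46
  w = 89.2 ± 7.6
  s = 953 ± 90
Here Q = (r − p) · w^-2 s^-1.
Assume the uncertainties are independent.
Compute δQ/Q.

Let u = r − p = 39.5. δu = √(δr² + δp²) = √(0.689 + 0.212) = 0.949, so δu/u = 0.0240.
Q is then a monomial in u, w, s:
δQ/Q = √((δu/u)² + (-2·δw/w)² + (-1·δs/s)²) = √(0.000577 + 0.0290 + 0.00892) = 0.196

0.196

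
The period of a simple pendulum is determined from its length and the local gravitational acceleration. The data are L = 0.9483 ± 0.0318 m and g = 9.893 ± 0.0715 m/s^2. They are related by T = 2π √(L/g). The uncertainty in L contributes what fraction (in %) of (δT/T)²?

(δT/T)² = (½·δL/L)² + (−½·δg/g)²
  L term: (0.5×0.0335)² = 0.000281
  g term: (-0.5×0.00723)² = 1.31e-05
Total = 0.000294. Share from L = 0.000281/0.000294 = 0.956.

95.6%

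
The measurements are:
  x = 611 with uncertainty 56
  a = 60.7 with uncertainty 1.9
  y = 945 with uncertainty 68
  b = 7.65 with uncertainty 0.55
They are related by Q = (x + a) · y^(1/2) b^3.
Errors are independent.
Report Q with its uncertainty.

Let u = x + a = 672. δu = √(δx² + δa²) = √(3140 + 3.61) = 56.0, so δu/u = 0.0834.
Q is then a monomial in u, y, b:
δQ/Q = √((δu/u)² + (½·δy/y)² + (3·δb/b)²) = √(0.00696 + 0.00129 + 0.0465) = 0.234
Q = 9.24e+06, so δQ = 0.234 × 9.24e+06 = 2.16e+06.

(9.24 ± 2.16) × 10^6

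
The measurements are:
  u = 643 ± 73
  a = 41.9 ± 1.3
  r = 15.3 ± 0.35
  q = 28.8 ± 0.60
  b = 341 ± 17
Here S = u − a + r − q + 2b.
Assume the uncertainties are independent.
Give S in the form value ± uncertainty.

1270 ± 80.5

For a sum/difference, combine absolute errors in quadrature:
  (δu)² = 5330;  (δa)² = 1.69;  (δr)² = 0.122;  (δq)² = 0.360;  (2·δb)² = 1160
δS = √(6490) = 80.5
S = 1270.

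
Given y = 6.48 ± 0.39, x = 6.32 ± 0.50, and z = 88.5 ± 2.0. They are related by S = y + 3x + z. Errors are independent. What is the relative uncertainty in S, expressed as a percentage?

2.22%

S is a linear combination, so absolute uncertainties add in quadrature:
  (δy)² = 0.152;  (3·δx)² = 2.25;  (δz)² = 4.00
δS = √(6.40) = 2.53
S = 114, so δS/S = 2.53/114 = 0.0222.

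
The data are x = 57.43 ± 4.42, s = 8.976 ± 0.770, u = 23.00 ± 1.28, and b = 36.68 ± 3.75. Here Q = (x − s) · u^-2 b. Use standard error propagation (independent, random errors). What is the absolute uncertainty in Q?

0.595

Let w = x − s = 48.45. δw = √(δx² + δs²) = √(19.5 + 0.593) = 4.49, so δw/w = 0.0926.
Q is then a monomial in w, u, b:
δQ/Q = √((δw/w)² + (-2·δu/u)² + (1·δb/b)²) = √(0.00857 + 0.0124 + 0.0105) = 0.177
Q = 3.360, so δQ = 0.177 × 3.360 = 0.595.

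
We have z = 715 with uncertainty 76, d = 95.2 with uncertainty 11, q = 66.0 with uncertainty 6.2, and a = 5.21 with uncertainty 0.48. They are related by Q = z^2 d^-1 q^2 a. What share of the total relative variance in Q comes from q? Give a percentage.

(δQ/Q)² = (2·δz/z)² + (-1·δd/d)² + (2·δq/q)² + (1·δa/a)²
  z term: (2×0.106)² = 0.0452
  d term: (-1×0.116)² = 0.0134
  q term: (2×0.0939)² = 0.0353
  a term: (1×0.0921)² = 0.00849
Total = 0.102. Share from q = 0.0353/0.102 = 0.345.

34.5%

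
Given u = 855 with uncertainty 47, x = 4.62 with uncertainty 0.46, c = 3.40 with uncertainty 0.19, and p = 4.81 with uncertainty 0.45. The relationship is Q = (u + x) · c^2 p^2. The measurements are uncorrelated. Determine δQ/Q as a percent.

Let w = u + x = 860. δw = √(δu² + δx²) = √(2210 + 0.212) = 47.0, so δw/w = 0.0547.
Q is then a monomial in w, c, p:
δQ/Q = √((δw/w)² + (2·δc/c)² + (2·δp/p)²) = √(0.00299 + 0.0125 + 0.0350) = 0.225

22.5%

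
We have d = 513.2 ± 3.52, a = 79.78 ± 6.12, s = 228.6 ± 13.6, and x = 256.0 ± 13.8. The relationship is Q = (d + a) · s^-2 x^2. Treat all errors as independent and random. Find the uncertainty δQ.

Let u = d + a = 593.0. δu = √(δd² + δa²) = √(12.4 + 37.5) = 7.06, so δu/u = 0.0119.
Q is then a monomial in u, s, x:
δQ/Q = √((δu/u)² + (-2·δs/s)² + (2·δx/x)²) = √(0.000142 + 0.0142 + 0.0116) = 0.161
Q = 743.6, so δQ = 0.161 × 743.6 = 120.

120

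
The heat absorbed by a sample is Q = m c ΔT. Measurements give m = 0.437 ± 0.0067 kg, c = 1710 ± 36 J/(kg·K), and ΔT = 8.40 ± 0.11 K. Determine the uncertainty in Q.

For a monomial Q ∝ m, c, ΔT, fractional errors add in quadrature:
  (1·δm/m)² = (1×0.0153)² = 0.000235;  (1·δc/c)² = (1×0.0211)² = 0.000443;  (1·δΔT/ΔT)² = (1×0.0131)² = 0.000171
δQ/Q = √(0.000850) = 0.0292
Q = 6280 J, so δQ = 0.0292 × 6280 = 183 J.

183 J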